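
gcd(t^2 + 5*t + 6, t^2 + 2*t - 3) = t + 3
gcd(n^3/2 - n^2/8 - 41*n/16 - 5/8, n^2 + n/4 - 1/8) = 1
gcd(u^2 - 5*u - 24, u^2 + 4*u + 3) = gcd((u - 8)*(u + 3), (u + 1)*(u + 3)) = u + 3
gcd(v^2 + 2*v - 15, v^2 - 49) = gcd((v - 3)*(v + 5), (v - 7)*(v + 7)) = 1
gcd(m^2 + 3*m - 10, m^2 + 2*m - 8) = m - 2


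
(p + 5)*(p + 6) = p^2 + 11*p + 30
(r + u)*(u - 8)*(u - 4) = r*u^2 - 12*r*u + 32*r + u^3 - 12*u^2 + 32*u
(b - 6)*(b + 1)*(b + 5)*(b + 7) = b^4 + 7*b^3 - 31*b^2 - 247*b - 210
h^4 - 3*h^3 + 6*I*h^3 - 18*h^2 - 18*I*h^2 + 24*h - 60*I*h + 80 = (h - 5)*(h + 2)*(h + 2*I)*(h + 4*I)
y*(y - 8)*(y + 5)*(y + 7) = y^4 + 4*y^3 - 61*y^2 - 280*y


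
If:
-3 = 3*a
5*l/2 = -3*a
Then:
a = -1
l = 6/5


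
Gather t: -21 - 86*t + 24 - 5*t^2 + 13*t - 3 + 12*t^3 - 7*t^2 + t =12*t^3 - 12*t^2 - 72*t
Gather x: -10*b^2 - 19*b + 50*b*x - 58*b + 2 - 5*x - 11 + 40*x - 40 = -10*b^2 - 77*b + x*(50*b + 35) - 49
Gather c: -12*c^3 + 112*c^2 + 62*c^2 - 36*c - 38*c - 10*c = -12*c^3 + 174*c^2 - 84*c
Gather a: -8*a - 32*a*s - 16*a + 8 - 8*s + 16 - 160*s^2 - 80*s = a*(-32*s - 24) - 160*s^2 - 88*s + 24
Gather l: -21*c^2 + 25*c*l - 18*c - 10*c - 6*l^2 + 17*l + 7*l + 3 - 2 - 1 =-21*c^2 - 28*c - 6*l^2 + l*(25*c + 24)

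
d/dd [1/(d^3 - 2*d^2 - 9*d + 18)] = (-3*d^2 + 4*d + 9)/(d^3 - 2*d^2 - 9*d + 18)^2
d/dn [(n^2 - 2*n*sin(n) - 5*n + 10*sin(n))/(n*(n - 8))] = (-2*n^3*cos(n) + 2*n^2*sin(n) + 26*n^2*cos(n) - 3*n^2 - 20*n*sin(n) - 80*n*cos(n) + 80*sin(n))/(n^2*(n^2 - 16*n + 64))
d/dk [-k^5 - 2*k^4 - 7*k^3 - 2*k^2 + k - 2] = -5*k^4 - 8*k^3 - 21*k^2 - 4*k + 1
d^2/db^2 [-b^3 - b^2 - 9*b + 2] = -6*b - 2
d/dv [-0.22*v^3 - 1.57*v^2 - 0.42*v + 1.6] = -0.66*v^2 - 3.14*v - 0.42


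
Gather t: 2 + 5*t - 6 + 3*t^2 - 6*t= 3*t^2 - t - 4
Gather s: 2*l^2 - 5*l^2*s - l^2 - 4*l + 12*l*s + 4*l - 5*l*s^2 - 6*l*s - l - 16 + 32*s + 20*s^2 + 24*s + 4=l^2 - l + s^2*(20 - 5*l) + s*(-5*l^2 + 6*l + 56) - 12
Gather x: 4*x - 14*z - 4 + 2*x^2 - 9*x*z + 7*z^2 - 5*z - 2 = 2*x^2 + x*(4 - 9*z) + 7*z^2 - 19*z - 6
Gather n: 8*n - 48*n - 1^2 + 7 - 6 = -40*n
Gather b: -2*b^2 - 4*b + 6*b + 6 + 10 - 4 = -2*b^2 + 2*b + 12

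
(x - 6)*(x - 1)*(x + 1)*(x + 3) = x^4 - 3*x^3 - 19*x^2 + 3*x + 18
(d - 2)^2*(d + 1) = d^3 - 3*d^2 + 4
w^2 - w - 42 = (w - 7)*(w + 6)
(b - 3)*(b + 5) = b^2 + 2*b - 15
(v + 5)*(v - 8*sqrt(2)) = v^2 - 8*sqrt(2)*v + 5*v - 40*sqrt(2)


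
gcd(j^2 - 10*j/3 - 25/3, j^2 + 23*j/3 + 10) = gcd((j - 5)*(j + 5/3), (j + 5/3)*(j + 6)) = j + 5/3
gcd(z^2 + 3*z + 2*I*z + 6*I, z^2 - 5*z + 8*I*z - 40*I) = 1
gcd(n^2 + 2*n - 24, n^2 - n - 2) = 1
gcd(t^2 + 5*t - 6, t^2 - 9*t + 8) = t - 1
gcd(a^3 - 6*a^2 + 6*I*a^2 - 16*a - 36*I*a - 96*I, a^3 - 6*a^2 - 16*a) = a^2 - 6*a - 16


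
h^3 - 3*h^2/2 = h^2*(h - 3/2)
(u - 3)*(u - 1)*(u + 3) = u^3 - u^2 - 9*u + 9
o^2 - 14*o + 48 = (o - 8)*(o - 6)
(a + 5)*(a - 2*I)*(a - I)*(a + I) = a^4 + 5*a^3 - 2*I*a^3 + a^2 - 10*I*a^2 + 5*a - 2*I*a - 10*I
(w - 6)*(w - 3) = w^2 - 9*w + 18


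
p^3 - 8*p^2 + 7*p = p*(p - 7)*(p - 1)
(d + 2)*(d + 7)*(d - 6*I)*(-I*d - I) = -I*d^4 - 6*d^3 - 10*I*d^3 - 60*d^2 - 23*I*d^2 - 138*d - 14*I*d - 84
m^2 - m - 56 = (m - 8)*(m + 7)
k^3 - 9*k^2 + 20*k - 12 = (k - 6)*(k - 2)*(k - 1)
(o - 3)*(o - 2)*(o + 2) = o^3 - 3*o^2 - 4*o + 12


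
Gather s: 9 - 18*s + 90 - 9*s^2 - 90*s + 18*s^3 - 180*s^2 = 18*s^3 - 189*s^2 - 108*s + 99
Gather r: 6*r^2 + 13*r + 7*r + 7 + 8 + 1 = 6*r^2 + 20*r + 16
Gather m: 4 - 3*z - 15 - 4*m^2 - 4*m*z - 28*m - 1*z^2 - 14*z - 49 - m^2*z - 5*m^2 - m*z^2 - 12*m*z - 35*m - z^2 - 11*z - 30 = m^2*(-z - 9) + m*(-z^2 - 16*z - 63) - 2*z^2 - 28*z - 90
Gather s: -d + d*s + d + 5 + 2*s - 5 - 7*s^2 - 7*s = -7*s^2 + s*(d - 5)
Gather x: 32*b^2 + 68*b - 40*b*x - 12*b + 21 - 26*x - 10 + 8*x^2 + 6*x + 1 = 32*b^2 + 56*b + 8*x^2 + x*(-40*b - 20) + 12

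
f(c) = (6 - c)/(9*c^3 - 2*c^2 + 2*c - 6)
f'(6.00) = 0.00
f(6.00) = 0.00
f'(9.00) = 0.00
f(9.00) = 0.00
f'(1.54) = -0.46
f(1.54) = 0.18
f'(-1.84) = -0.14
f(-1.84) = -0.11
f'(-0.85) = -0.72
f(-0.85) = -0.47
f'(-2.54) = -0.05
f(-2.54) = -0.05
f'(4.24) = -0.00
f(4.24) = 0.00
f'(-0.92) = -0.66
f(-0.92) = -0.42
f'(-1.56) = -0.22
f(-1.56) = -0.16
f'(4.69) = -0.00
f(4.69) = 0.00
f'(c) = (6 - c)*(-27*c^2 + 4*c - 2)/(9*c^3 - 2*c^2 + 2*c - 6)^2 - 1/(9*c^3 - 2*c^2 + 2*c - 6) = (-9*c^3 + 2*c^2 - 2*c + (c - 6)*(27*c^2 - 4*c + 2) + 6)/(9*c^3 - 2*c^2 + 2*c - 6)^2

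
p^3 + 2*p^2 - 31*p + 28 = (p - 4)*(p - 1)*(p + 7)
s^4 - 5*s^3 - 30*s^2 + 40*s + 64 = (s - 8)*(s - 2)*(s + 1)*(s + 4)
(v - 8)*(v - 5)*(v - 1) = v^3 - 14*v^2 + 53*v - 40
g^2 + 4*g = g*(g + 4)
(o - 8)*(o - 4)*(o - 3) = o^3 - 15*o^2 + 68*o - 96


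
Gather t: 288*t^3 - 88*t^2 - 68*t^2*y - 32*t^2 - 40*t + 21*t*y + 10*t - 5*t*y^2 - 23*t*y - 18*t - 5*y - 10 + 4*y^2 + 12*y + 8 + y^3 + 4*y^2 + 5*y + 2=288*t^3 + t^2*(-68*y - 120) + t*(-5*y^2 - 2*y - 48) + y^3 + 8*y^2 + 12*y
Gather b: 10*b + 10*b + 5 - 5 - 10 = 20*b - 10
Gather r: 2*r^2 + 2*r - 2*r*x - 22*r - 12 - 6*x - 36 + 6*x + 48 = 2*r^2 + r*(-2*x - 20)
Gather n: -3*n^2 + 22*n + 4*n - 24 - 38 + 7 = -3*n^2 + 26*n - 55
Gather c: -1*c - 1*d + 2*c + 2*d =c + d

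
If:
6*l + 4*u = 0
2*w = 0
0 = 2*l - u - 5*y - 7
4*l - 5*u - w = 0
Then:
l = 0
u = 0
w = 0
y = -7/5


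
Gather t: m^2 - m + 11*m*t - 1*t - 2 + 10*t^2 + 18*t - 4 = m^2 - m + 10*t^2 + t*(11*m + 17) - 6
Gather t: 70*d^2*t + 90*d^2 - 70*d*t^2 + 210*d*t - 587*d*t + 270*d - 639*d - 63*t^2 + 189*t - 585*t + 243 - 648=90*d^2 - 369*d + t^2*(-70*d - 63) + t*(70*d^2 - 377*d - 396) - 405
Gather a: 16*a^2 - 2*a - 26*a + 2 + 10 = 16*a^2 - 28*a + 12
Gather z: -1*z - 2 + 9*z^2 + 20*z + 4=9*z^2 + 19*z + 2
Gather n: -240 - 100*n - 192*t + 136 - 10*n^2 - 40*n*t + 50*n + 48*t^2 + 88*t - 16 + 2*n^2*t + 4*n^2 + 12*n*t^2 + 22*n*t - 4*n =n^2*(2*t - 6) + n*(12*t^2 - 18*t - 54) + 48*t^2 - 104*t - 120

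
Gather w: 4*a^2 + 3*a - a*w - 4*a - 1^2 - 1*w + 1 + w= 4*a^2 - a*w - a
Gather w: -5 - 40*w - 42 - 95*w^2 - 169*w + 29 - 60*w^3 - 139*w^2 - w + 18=-60*w^3 - 234*w^2 - 210*w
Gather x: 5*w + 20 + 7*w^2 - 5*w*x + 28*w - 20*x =7*w^2 + 33*w + x*(-5*w - 20) + 20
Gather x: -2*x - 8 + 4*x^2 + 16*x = 4*x^2 + 14*x - 8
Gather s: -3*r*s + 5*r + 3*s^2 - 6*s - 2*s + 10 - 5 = 5*r + 3*s^2 + s*(-3*r - 8) + 5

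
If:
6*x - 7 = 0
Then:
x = 7/6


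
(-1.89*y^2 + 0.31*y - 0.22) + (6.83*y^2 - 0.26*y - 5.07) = 4.94*y^2 + 0.05*y - 5.29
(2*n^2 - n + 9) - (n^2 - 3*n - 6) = n^2 + 2*n + 15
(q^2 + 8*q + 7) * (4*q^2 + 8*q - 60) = 4*q^4 + 40*q^3 + 32*q^2 - 424*q - 420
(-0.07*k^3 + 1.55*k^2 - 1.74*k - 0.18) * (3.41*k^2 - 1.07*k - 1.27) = -0.2387*k^5 + 5.3604*k^4 - 7.503*k^3 - 0.7205*k^2 + 2.4024*k + 0.2286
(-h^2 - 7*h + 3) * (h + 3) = -h^3 - 10*h^2 - 18*h + 9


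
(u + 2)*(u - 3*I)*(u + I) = u^3 + 2*u^2 - 2*I*u^2 + 3*u - 4*I*u + 6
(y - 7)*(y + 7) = y^2 - 49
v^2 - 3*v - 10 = (v - 5)*(v + 2)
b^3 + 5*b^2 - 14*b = b*(b - 2)*(b + 7)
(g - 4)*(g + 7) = g^2 + 3*g - 28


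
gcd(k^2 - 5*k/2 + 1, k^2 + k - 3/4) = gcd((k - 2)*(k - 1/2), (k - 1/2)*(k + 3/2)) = k - 1/2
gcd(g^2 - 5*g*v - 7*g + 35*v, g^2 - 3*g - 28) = g - 7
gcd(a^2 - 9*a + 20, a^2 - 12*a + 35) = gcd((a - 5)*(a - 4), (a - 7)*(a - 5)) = a - 5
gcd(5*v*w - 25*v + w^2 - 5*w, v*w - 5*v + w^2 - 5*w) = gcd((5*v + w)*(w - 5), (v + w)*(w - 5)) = w - 5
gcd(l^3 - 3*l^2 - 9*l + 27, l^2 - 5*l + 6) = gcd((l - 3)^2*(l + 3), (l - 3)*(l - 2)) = l - 3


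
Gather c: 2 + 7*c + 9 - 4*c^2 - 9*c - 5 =-4*c^2 - 2*c + 6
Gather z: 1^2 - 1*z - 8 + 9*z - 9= 8*z - 16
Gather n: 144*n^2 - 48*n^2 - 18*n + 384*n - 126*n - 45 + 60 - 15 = 96*n^2 + 240*n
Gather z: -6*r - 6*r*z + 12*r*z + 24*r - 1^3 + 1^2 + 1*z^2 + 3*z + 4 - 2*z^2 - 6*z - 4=18*r - z^2 + z*(6*r - 3)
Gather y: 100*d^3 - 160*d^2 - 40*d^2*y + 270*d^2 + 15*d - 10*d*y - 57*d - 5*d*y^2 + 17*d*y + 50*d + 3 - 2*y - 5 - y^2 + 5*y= 100*d^3 + 110*d^2 + 8*d + y^2*(-5*d - 1) + y*(-40*d^2 + 7*d + 3) - 2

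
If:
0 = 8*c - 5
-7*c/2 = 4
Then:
No Solution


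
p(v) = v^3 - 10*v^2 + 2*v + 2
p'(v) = 3*v^2 - 20*v + 2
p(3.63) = -74.68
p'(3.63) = -31.07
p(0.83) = -2.66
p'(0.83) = -12.53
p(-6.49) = -705.54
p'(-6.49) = 258.16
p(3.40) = -67.50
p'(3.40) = -31.32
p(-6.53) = -715.91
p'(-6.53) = 260.52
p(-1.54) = -28.45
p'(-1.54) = 39.91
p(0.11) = 2.10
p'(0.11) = -0.16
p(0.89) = -3.44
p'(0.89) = -13.42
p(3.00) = -55.00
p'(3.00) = -31.00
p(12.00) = 314.00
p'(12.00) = 194.00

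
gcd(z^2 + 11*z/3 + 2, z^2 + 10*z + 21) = z + 3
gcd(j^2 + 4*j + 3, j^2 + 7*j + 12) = j + 3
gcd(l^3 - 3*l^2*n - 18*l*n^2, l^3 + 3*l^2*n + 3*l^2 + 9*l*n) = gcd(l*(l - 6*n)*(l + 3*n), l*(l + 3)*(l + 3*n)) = l^2 + 3*l*n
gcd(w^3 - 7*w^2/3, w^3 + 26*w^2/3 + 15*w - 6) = 1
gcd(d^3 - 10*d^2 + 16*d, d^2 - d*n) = d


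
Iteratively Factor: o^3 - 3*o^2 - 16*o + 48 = (o - 4)*(o^2 + o - 12) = (o - 4)*(o - 3)*(o + 4)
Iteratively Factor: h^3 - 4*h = (h)*(h^2 - 4) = h*(h + 2)*(h - 2)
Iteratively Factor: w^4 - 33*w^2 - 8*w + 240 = (w + 4)*(w^3 - 4*w^2 - 17*w + 60) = (w - 5)*(w + 4)*(w^2 + w - 12) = (w - 5)*(w - 3)*(w + 4)*(w + 4)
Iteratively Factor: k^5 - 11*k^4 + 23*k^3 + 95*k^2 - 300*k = (k - 5)*(k^4 - 6*k^3 - 7*k^2 + 60*k) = k*(k - 5)*(k^3 - 6*k^2 - 7*k + 60) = k*(k - 5)^2*(k^2 - k - 12) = k*(k - 5)^2*(k - 4)*(k + 3)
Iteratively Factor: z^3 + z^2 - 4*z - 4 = (z + 1)*(z^2 - 4) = (z + 1)*(z + 2)*(z - 2)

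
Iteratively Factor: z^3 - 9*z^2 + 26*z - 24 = (z - 3)*(z^2 - 6*z + 8) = (z - 4)*(z - 3)*(z - 2)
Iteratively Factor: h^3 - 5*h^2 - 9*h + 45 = (h - 3)*(h^2 - 2*h - 15) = (h - 3)*(h + 3)*(h - 5)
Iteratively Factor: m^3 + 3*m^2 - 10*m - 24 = (m + 4)*(m^2 - m - 6) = (m + 2)*(m + 4)*(m - 3)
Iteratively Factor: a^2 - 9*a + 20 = (a - 5)*(a - 4)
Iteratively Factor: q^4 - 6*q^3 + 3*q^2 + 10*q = (q)*(q^3 - 6*q^2 + 3*q + 10) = q*(q + 1)*(q^2 - 7*q + 10) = q*(q - 2)*(q + 1)*(q - 5)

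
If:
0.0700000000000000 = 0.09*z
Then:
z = 0.78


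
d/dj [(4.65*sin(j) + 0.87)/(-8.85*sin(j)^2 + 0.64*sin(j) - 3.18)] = (41.1525*sin(j)^2 + 15.399*sin(j) - 15.3438)*cos(j)/(78.3225*sin(j)^4 - 11.328*sin(j)^3 + 56.6956*sin(j)^2 - 4.0704*sin(j) + 10.1124)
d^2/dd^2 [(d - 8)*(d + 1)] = 2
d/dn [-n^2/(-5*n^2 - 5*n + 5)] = n*(n - 2)/(5*(n^4 + 2*n^3 - n^2 - 2*n + 1))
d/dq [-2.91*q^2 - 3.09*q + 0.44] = -5.82*q - 3.09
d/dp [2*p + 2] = 2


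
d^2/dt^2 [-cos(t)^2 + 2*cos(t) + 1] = -2*cos(t) + 2*cos(2*t)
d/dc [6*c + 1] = 6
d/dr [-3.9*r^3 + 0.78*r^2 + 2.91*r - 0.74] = -11.7*r^2 + 1.56*r + 2.91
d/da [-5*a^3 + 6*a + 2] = 6 - 15*a^2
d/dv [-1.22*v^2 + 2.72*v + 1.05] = 2.72 - 2.44*v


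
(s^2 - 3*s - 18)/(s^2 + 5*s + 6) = (s - 6)/(s + 2)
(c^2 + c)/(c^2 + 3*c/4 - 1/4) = 4*c/(4*c - 1)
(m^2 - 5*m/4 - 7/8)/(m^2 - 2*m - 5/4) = (4*m - 7)/(2*(2*m - 5))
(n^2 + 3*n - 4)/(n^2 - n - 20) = (n - 1)/(n - 5)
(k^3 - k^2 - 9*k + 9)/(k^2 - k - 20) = (-k^3 + k^2 + 9*k - 9)/(-k^2 + k + 20)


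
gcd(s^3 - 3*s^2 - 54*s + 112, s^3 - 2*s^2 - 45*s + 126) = s + 7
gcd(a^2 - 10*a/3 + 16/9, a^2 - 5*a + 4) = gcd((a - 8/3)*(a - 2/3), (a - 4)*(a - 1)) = 1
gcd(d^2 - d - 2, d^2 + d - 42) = 1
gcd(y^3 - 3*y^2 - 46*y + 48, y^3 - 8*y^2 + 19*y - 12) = y - 1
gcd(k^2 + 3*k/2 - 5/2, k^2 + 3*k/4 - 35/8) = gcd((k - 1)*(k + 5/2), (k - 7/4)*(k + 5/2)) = k + 5/2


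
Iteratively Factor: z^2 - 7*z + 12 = (z - 3)*(z - 4)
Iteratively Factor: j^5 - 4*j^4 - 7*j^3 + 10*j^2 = (j)*(j^4 - 4*j^3 - 7*j^2 + 10*j) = j*(j - 5)*(j^3 + j^2 - 2*j) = j*(j - 5)*(j - 1)*(j^2 + 2*j) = j^2*(j - 5)*(j - 1)*(j + 2)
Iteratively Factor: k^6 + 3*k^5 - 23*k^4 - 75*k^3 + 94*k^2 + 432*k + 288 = (k + 1)*(k^5 + 2*k^4 - 25*k^3 - 50*k^2 + 144*k + 288) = (k - 4)*(k + 1)*(k^4 + 6*k^3 - k^2 - 54*k - 72) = (k - 4)*(k + 1)*(k + 4)*(k^3 + 2*k^2 - 9*k - 18) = (k - 4)*(k + 1)*(k + 3)*(k + 4)*(k^2 - k - 6) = (k - 4)*(k - 3)*(k + 1)*(k + 3)*(k + 4)*(k + 2)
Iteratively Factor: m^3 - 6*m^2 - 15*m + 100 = (m - 5)*(m^2 - m - 20) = (m - 5)*(m + 4)*(m - 5)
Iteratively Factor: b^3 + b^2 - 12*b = (b + 4)*(b^2 - 3*b) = (b - 3)*(b + 4)*(b)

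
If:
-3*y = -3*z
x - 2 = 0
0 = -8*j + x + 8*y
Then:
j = z + 1/4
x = 2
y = z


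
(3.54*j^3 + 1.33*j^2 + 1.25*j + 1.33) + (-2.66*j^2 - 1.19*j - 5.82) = 3.54*j^3 - 1.33*j^2 + 0.0600000000000001*j - 4.49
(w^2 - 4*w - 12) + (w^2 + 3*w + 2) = 2*w^2 - w - 10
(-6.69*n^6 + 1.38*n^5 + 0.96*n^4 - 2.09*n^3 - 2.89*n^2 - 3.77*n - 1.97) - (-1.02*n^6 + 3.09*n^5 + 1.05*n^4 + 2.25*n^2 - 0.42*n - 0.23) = -5.67*n^6 - 1.71*n^5 - 0.0900000000000001*n^4 - 2.09*n^3 - 5.14*n^2 - 3.35*n - 1.74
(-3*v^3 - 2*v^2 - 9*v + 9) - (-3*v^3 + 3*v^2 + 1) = -5*v^2 - 9*v + 8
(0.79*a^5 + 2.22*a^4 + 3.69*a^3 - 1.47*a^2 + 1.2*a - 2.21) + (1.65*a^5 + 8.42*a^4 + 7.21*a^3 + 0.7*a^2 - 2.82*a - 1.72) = 2.44*a^5 + 10.64*a^4 + 10.9*a^3 - 0.77*a^2 - 1.62*a - 3.93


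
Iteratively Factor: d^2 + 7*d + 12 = (d + 3)*(d + 4)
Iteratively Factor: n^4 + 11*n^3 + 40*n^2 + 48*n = (n + 4)*(n^3 + 7*n^2 + 12*n) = n*(n + 4)*(n^2 + 7*n + 12) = n*(n + 4)^2*(n + 3)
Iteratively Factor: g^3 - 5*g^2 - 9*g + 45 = (g - 3)*(g^2 - 2*g - 15) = (g - 3)*(g + 3)*(g - 5)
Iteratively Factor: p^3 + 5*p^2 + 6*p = (p + 3)*(p^2 + 2*p) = p*(p + 3)*(p + 2)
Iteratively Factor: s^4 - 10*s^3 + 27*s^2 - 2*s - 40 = (s + 1)*(s^3 - 11*s^2 + 38*s - 40) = (s - 5)*(s + 1)*(s^2 - 6*s + 8) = (s - 5)*(s - 2)*(s + 1)*(s - 4)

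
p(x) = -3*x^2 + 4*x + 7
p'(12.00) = -68.00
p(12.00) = -377.00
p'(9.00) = -50.00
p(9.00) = -200.00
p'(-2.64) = 19.84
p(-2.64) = -24.47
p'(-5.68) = 38.08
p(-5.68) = -112.51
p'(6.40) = -34.40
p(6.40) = -90.28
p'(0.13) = 3.22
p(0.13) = 7.47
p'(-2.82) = 20.92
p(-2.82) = -28.14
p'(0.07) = 3.58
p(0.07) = 7.27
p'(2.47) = -10.82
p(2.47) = -1.42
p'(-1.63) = 13.78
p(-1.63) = -7.49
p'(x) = 4 - 6*x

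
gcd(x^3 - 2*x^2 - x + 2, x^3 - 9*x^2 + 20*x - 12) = x^2 - 3*x + 2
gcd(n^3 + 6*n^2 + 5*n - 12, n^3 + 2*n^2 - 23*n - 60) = n^2 + 7*n + 12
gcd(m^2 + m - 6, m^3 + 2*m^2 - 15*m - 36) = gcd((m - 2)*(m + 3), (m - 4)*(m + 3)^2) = m + 3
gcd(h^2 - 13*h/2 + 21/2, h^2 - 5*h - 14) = 1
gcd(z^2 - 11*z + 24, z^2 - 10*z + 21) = z - 3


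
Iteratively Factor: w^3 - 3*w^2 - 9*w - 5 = (w - 5)*(w^2 + 2*w + 1) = (w - 5)*(w + 1)*(w + 1)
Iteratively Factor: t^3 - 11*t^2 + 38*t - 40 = (t - 5)*(t^2 - 6*t + 8) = (t - 5)*(t - 4)*(t - 2)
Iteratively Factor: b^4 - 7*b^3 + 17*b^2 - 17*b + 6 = (b - 1)*(b^3 - 6*b^2 + 11*b - 6) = (b - 3)*(b - 1)*(b^2 - 3*b + 2) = (b - 3)*(b - 1)^2*(b - 2)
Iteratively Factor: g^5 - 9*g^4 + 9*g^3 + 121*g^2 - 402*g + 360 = (g - 3)*(g^4 - 6*g^3 - 9*g^2 + 94*g - 120) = (g - 3)*(g - 2)*(g^3 - 4*g^2 - 17*g + 60) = (g - 3)*(g - 2)*(g + 4)*(g^2 - 8*g + 15) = (g - 3)^2*(g - 2)*(g + 4)*(g - 5)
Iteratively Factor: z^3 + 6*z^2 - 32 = (z + 4)*(z^2 + 2*z - 8) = (z + 4)^2*(z - 2)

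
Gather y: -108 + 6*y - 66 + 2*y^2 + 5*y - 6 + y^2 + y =3*y^2 + 12*y - 180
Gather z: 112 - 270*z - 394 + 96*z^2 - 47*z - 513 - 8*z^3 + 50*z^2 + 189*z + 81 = -8*z^3 + 146*z^2 - 128*z - 714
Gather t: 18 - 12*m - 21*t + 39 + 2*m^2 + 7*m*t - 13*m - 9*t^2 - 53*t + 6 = 2*m^2 - 25*m - 9*t^2 + t*(7*m - 74) + 63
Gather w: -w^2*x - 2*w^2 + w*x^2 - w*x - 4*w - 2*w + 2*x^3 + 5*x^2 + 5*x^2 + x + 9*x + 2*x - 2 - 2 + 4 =w^2*(-x - 2) + w*(x^2 - x - 6) + 2*x^3 + 10*x^2 + 12*x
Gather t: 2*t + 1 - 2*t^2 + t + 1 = -2*t^2 + 3*t + 2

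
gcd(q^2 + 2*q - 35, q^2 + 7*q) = q + 7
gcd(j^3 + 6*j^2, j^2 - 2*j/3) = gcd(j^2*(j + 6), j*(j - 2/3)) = j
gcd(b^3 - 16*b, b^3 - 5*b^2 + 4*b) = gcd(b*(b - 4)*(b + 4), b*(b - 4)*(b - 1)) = b^2 - 4*b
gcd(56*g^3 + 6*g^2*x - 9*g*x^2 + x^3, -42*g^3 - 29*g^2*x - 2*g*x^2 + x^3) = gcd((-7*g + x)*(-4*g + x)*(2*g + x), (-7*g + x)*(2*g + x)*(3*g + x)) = -14*g^2 - 5*g*x + x^2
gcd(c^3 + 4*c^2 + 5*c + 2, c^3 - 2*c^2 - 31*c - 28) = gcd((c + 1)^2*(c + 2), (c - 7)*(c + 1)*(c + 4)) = c + 1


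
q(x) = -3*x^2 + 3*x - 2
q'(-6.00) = 39.00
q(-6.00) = -128.00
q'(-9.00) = 57.00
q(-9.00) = -272.00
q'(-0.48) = 5.88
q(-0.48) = -4.13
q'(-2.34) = 17.04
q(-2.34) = -25.45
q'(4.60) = -24.60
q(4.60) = -51.68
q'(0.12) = 2.28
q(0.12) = -1.68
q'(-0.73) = 7.38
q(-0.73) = -5.79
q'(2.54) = -12.24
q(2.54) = -13.73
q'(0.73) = -1.38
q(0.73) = -1.41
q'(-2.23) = 16.38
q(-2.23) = -23.61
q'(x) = 3 - 6*x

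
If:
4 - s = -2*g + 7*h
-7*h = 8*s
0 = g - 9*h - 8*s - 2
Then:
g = 162/17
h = 64/17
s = -56/17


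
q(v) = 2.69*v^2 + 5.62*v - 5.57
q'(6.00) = 37.90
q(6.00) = 124.99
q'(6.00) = 37.90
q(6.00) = 124.99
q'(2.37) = 18.37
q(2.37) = 22.86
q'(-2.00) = -5.14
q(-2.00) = -6.05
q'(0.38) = 7.66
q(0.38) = -3.05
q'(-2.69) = -8.85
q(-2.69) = -1.22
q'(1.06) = 11.32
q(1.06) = 3.41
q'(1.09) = 11.48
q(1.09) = 3.75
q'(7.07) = 43.66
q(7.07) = 168.62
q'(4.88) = 31.87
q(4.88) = 85.92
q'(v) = 5.38*v + 5.62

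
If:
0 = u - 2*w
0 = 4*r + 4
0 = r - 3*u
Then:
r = -1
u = -1/3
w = -1/6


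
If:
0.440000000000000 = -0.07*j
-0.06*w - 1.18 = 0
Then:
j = -6.29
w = -19.67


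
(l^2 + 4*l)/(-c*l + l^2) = (-l - 4)/(c - l)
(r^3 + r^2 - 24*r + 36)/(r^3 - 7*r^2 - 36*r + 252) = (r^2 - 5*r + 6)/(r^2 - 13*r + 42)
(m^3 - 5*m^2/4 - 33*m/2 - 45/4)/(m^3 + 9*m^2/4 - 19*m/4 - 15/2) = (4*m^2 - 17*m - 15)/(4*m^2 - 3*m - 10)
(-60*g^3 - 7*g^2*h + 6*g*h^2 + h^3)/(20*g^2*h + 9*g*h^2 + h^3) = (-3*g + h)/h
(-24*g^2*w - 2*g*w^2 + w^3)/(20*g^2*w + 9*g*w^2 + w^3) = (-6*g + w)/(5*g + w)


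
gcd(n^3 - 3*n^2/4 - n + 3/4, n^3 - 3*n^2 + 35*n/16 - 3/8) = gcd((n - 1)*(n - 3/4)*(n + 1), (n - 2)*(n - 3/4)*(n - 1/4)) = n - 3/4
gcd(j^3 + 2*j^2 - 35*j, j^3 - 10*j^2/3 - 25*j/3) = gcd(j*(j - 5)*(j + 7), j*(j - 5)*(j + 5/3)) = j^2 - 5*j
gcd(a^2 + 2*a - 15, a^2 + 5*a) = a + 5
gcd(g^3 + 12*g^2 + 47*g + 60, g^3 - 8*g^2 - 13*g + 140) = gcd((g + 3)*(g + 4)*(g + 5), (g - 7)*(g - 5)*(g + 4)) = g + 4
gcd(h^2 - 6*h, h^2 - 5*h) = h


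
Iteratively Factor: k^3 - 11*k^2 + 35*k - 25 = (k - 1)*(k^2 - 10*k + 25) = (k - 5)*(k - 1)*(k - 5)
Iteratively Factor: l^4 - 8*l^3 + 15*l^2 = (l - 3)*(l^3 - 5*l^2) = l*(l - 3)*(l^2 - 5*l) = l^2*(l - 3)*(l - 5)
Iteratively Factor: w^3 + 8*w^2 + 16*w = (w + 4)*(w^2 + 4*w) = (w + 4)^2*(w)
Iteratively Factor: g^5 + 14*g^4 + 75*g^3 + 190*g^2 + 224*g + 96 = (g + 1)*(g^4 + 13*g^3 + 62*g^2 + 128*g + 96) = (g + 1)*(g + 2)*(g^3 + 11*g^2 + 40*g + 48) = (g + 1)*(g + 2)*(g + 4)*(g^2 + 7*g + 12) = (g + 1)*(g + 2)*(g + 3)*(g + 4)*(g + 4)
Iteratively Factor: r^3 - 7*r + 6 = (r - 1)*(r^2 + r - 6) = (r - 2)*(r - 1)*(r + 3)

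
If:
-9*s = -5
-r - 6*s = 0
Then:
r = -10/3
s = 5/9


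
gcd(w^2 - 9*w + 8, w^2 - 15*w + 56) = w - 8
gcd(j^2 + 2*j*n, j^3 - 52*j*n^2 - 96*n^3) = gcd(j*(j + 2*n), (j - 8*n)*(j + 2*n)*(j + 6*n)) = j + 2*n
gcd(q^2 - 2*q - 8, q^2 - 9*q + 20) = q - 4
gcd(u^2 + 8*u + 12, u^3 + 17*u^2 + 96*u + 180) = u + 6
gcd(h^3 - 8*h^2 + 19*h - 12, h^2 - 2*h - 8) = h - 4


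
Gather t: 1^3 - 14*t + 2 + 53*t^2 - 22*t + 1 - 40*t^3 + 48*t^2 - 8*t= -40*t^3 + 101*t^2 - 44*t + 4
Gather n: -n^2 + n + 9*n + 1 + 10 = -n^2 + 10*n + 11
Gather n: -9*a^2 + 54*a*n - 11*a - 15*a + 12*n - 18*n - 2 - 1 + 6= -9*a^2 - 26*a + n*(54*a - 6) + 3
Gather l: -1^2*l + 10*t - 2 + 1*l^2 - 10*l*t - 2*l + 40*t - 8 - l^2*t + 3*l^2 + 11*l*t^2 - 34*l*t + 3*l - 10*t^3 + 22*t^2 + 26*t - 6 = l^2*(4 - t) + l*(11*t^2 - 44*t) - 10*t^3 + 22*t^2 + 76*t - 16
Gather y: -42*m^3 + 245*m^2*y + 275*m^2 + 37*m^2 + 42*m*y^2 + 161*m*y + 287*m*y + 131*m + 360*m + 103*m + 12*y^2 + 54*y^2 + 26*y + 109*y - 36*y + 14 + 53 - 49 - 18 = -42*m^3 + 312*m^2 + 594*m + y^2*(42*m + 66) + y*(245*m^2 + 448*m + 99)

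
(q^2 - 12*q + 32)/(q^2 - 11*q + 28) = (q - 8)/(q - 7)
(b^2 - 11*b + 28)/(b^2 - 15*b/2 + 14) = 2*(b - 7)/(2*b - 7)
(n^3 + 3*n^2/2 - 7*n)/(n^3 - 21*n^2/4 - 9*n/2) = 2*(-2*n^2 - 3*n + 14)/(-4*n^2 + 21*n + 18)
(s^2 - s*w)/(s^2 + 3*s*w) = (s - w)/(s + 3*w)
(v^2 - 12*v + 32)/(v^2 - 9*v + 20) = (v - 8)/(v - 5)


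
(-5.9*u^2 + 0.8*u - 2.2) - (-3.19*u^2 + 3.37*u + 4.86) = -2.71*u^2 - 2.57*u - 7.06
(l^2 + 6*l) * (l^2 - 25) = l^4 + 6*l^3 - 25*l^2 - 150*l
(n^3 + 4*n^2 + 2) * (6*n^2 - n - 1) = 6*n^5 + 23*n^4 - 5*n^3 + 8*n^2 - 2*n - 2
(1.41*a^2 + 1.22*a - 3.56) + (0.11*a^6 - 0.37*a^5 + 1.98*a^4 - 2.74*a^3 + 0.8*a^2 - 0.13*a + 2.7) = 0.11*a^6 - 0.37*a^5 + 1.98*a^4 - 2.74*a^3 + 2.21*a^2 + 1.09*a - 0.86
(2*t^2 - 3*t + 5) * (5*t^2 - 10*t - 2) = 10*t^4 - 35*t^3 + 51*t^2 - 44*t - 10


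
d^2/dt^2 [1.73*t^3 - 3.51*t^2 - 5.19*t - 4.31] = 10.38*t - 7.02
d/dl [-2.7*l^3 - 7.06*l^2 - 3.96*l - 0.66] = -8.1*l^2 - 14.12*l - 3.96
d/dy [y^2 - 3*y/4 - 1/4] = 2*y - 3/4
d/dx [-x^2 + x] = 1 - 2*x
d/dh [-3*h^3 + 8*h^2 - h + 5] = -9*h^2 + 16*h - 1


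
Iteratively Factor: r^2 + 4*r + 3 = (r + 1)*(r + 3)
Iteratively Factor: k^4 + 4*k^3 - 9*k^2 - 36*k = (k + 3)*(k^3 + k^2 - 12*k) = (k - 3)*(k + 3)*(k^2 + 4*k) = (k - 3)*(k + 3)*(k + 4)*(k)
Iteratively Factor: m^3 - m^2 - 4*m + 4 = (m - 2)*(m^2 + m - 2) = (m - 2)*(m - 1)*(m + 2)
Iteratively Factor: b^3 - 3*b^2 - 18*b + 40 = (b - 5)*(b^2 + 2*b - 8) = (b - 5)*(b + 4)*(b - 2)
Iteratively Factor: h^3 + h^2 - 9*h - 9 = (h + 1)*(h^2 - 9) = (h + 1)*(h + 3)*(h - 3)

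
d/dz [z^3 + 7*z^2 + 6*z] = 3*z^2 + 14*z + 6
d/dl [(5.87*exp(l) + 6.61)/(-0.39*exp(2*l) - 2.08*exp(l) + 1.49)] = (2.2893*exp(2*l) + 5.1558*exp(l) + 22.4951)*exp(l)/(0.1521*exp(4*l) + 1.6224*exp(3*l) + 3.1642*exp(2*l) - 6.1984*exp(l) + 2.2201)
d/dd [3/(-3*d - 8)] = 9/(3*d + 8)^2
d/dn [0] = 0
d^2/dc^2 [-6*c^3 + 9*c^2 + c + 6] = 18 - 36*c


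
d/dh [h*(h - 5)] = 2*h - 5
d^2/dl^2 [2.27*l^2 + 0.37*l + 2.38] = 4.54000000000000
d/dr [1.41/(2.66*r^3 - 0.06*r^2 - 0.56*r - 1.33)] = (-11.2518*r^2 + 0.1692*r + 0.7896)/(-2.66*r^3 + 0.06*r^2 + 0.56*r + 1.33)^2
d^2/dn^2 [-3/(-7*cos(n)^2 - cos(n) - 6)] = 3*(-196*sin(n)^4 - 69*sin(n)^2 + 129*cos(n)/4 - 21*cos(3*n)/4 + 183)/(-7*sin(n)^2 + cos(n) + 13)^3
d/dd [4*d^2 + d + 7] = 8*d + 1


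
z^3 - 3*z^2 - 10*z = z*(z - 5)*(z + 2)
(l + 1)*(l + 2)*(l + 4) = l^3 + 7*l^2 + 14*l + 8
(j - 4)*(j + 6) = j^2 + 2*j - 24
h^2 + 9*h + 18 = (h + 3)*(h + 6)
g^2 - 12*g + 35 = (g - 7)*(g - 5)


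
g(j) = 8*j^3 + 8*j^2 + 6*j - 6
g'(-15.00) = 5166.00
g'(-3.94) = 315.53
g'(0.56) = 22.49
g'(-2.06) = 74.89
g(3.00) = 300.00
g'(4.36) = 531.99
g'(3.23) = 308.07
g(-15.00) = -25296.00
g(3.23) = 366.43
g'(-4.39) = 398.29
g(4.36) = 835.29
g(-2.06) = -54.35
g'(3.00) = 270.00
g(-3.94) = -394.76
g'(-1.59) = 41.23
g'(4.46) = 554.76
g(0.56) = 1.27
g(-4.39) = -555.00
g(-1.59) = -27.47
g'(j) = 24*j^2 + 16*j + 6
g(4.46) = 889.63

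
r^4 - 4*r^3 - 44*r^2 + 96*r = r*(r - 8)*(r - 2)*(r + 6)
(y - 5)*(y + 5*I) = y^2 - 5*y + 5*I*y - 25*I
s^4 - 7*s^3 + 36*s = s*(s - 6)*(s - 3)*(s + 2)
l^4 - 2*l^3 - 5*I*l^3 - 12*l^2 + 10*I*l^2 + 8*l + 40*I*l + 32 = (l - 4)*(l + 2)*(l - 4*I)*(l - I)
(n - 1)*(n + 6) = n^2 + 5*n - 6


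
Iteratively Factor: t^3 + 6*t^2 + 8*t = (t + 4)*(t^2 + 2*t) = t*(t + 4)*(t + 2)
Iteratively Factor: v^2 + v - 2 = (v - 1)*(v + 2)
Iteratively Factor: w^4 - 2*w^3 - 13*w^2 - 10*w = (w)*(w^3 - 2*w^2 - 13*w - 10) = w*(w + 1)*(w^2 - 3*w - 10) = w*(w - 5)*(w + 1)*(w + 2)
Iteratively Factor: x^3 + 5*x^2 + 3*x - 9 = (x + 3)*(x^2 + 2*x - 3) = (x + 3)^2*(x - 1)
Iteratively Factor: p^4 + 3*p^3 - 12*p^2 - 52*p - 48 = (p - 4)*(p^3 + 7*p^2 + 16*p + 12) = (p - 4)*(p + 3)*(p^2 + 4*p + 4) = (p - 4)*(p + 2)*(p + 3)*(p + 2)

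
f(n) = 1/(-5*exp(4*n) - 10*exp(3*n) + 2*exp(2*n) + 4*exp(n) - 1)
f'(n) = (20*exp(4*n) + 30*exp(3*n) - 4*exp(2*n) - 4*exp(n))/(-5*exp(4*n) - 10*exp(3*n) + 2*exp(2*n) + 4*exp(n) - 1)^2 = (20*exp(3*n) + 30*exp(2*n) - 4*exp(n) - 4)*exp(n)/(5*exp(4*n) + 10*exp(3*n) - 2*exp(2*n) - 4*exp(n) + 1)^2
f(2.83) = -0.00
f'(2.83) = 0.00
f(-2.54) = -1.48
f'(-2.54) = -0.71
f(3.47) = -0.00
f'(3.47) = 0.00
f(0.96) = -0.00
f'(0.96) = 0.01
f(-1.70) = -3.72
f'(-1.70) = -9.10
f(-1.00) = 6.55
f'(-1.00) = -6.56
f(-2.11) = -1.98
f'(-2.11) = -1.91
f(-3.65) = -1.12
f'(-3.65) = -0.13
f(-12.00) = -1.00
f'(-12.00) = 0.00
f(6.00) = 0.00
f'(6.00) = 0.00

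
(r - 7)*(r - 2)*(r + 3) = r^3 - 6*r^2 - 13*r + 42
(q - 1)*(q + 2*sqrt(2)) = q^2 - q + 2*sqrt(2)*q - 2*sqrt(2)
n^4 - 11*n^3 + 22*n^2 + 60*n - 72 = (n - 6)^2*(n - 1)*(n + 2)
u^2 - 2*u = u*(u - 2)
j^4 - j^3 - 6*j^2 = j^2*(j - 3)*(j + 2)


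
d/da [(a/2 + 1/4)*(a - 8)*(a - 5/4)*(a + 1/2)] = 2*a^3 - 99*a^2/8 + a + 123/32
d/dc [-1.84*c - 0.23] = -1.84000000000000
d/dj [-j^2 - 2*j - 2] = -2*j - 2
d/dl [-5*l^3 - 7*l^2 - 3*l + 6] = -15*l^2 - 14*l - 3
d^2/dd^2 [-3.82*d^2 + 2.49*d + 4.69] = -7.64000000000000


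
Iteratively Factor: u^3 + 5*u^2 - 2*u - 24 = (u + 3)*(u^2 + 2*u - 8) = (u + 3)*(u + 4)*(u - 2)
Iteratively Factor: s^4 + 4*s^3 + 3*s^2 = (s + 1)*(s^3 + 3*s^2) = s*(s + 1)*(s^2 + 3*s) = s*(s + 1)*(s + 3)*(s)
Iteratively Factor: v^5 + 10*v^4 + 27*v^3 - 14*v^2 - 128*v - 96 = (v + 3)*(v^4 + 7*v^3 + 6*v^2 - 32*v - 32) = (v + 3)*(v + 4)*(v^3 + 3*v^2 - 6*v - 8) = (v + 1)*(v + 3)*(v + 4)*(v^2 + 2*v - 8) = (v - 2)*(v + 1)*(v + 3)*(v + 4)*(v + 4)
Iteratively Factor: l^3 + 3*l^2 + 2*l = (l + 1)*(l^2 + 2*l) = l*(l + 1)*(l + 2)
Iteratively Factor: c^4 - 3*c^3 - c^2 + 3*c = (c + 1)*(c^3 - 4*c^2 + 3*c) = (c - 3)*(c + 1)*(c^2 - c) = (c - 3)*(c - 1)*(c + 1)*(c)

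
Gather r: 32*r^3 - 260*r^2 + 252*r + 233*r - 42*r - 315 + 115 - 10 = 32*r^3 - 260*r^2 + 443*r - 210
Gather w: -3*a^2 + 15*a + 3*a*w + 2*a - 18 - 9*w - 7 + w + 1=-3*a^2 + 17*a + w*(3*a - 8) - 24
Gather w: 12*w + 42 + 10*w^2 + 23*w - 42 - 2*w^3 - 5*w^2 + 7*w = -2*w^3 + 5*w^2 + 42*w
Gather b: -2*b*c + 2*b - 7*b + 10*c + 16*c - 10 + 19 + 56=b*(-2*c - 5) + 26*c + 65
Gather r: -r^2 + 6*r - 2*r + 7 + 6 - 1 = -r^2 + 4*r + 12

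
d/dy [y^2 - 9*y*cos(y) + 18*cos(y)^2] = 9*y*sin(y) + 2*y - 18*sin(2*y) - 9*cos(y)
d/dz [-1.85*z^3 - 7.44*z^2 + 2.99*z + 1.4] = -5.55*z^2 - 14.88*z + 2.99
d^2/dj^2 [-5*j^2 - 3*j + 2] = -10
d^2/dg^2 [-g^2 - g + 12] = -2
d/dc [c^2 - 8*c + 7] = 2*c - 8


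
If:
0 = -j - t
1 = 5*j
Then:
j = 1/5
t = -1/5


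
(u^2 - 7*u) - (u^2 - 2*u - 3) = 3 - 5*u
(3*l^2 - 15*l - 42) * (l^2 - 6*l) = 3*l^4 - 33*l^3 + 48*l^2 + 252*l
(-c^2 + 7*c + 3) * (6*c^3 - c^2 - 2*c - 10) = -6*c^5 + 43*c^4 + 13*c^3 - 7*c^2 - 76*c - 30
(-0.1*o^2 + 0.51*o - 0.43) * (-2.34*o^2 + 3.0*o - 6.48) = 0.234*o^4 - 1.4934*o^3 + 3.1842*o^2 - 4.5948*o + 2.7864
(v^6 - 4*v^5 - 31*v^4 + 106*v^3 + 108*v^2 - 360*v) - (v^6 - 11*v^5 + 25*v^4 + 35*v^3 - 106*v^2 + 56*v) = 7*v^5 - 56*v^4 + 71*v^3 + 214*v^2 - 416*v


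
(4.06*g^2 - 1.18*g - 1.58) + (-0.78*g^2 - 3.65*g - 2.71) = 3.28*g^2 - 4.83*g - 4.29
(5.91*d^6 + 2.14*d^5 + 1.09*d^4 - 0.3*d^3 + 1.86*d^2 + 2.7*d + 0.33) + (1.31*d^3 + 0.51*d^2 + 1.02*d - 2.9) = 5.91*d^6 + 2.14*d^5 + 1.09*d^4 + 1.01*d^3 + 2.37*d^2 + 3.72*d - 2.57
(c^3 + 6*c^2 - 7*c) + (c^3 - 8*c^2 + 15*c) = 2*c^3 - 2*c^2 + 8*c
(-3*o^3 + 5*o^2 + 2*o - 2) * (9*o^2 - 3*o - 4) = -27*o^5 + 54*o^4 + 15*o^3 - 44*o^2 - 2*o + 8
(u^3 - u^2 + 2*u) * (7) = 7*u^3 - 7*u^2 + 14*u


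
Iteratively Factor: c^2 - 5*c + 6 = (c - 2)*(c - 3)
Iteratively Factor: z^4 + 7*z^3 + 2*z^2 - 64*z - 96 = (z + 4)*(z^3 + 3*z^2 - 10*z - 24) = (z + 2)*(z + 4)*(z^2 + z - 12) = (z - 3)*(z + 2)*(z + 4)*(z + 4)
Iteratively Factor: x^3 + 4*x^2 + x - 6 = (x + 2)*(x^2 + 2*x - 3) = (x - 1)*(x + 2)*(x + 3)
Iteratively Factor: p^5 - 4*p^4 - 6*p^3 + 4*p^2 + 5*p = (p - 1)*(p^4 - 3*p^3 - 9*p^2 - 5*p) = (p - 1)*(p + 1)*(p^3 - 4*p^2 - 5*p) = (p - 5)*(p - 1)*(p + 1)*(p^2 + p) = p*(p - 5)*(p - 1)*(p + 1)*(p + 1)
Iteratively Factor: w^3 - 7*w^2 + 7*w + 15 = (w - 3)*(w^2 - 4*w - 5) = (w - 5)*(w - 3)*(w + 1)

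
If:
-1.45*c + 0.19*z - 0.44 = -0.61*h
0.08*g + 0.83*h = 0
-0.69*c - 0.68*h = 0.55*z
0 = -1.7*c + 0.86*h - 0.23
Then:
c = -0.36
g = 4.58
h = -0.44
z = 1.00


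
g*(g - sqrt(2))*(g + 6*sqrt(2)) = g^3 + 5*sqrt(2)*g^2 - 12*g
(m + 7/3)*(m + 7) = m^2 + 28*m/3 + 49/3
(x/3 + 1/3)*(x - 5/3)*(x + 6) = x^3/3 + 16*x^2/9 - 17*x/9 - 10/3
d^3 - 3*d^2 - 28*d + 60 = (d - 6)*(d - 2)*(d + 5)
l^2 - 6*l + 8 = (l - 4)*(l - 2)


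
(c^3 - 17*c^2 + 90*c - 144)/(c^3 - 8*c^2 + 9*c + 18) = (c - 8)/(c + 1)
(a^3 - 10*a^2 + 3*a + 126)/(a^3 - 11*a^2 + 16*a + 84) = (a + 3)/(a + 2)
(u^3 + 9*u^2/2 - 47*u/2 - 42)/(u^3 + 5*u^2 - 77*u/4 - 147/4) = 2*(u - 4)/(2*u - 7)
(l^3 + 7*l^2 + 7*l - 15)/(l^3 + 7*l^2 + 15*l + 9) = (l^2 + 4*l - 5)/(l^2 + 4*l + 3)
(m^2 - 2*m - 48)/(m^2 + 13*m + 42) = (m - 8)/(m + 7)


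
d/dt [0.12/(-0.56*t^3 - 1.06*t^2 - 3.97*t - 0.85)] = (0.2016*t^2 + 0.2544*t + 0.4764)/(0.56*t^3 + 1.06*t^2 + 3.97*t + 0.85)^2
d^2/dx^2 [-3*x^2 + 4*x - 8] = -6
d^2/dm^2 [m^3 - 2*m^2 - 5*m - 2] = 6*m - 4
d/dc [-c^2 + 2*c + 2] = 2 - 2*c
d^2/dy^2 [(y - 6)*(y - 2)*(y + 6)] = 6*y - 4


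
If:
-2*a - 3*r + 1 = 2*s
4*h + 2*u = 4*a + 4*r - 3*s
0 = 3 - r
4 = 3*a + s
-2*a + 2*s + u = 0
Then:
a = 4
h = 1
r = 3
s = -8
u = 24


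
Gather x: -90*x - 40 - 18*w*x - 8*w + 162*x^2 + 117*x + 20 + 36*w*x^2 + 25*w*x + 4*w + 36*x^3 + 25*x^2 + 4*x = -4*w + 36*x^3 + x^2*(36*w + 187) + x*(7*w + 31) - 20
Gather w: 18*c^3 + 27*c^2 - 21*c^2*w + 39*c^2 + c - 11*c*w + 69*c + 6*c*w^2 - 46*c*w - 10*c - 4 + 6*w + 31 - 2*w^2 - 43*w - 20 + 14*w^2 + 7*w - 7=18*c^3 + 66*c^2 + 60*c + w^2*(6*c + 12) + w*(-21*c^2 - 57*c - 30)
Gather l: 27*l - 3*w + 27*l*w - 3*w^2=l*(27*w + 27) - 3*w^2 - 3*w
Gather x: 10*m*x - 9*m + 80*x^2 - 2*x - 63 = -9*m + 80*x^2 + x*(10*m - 2) - 63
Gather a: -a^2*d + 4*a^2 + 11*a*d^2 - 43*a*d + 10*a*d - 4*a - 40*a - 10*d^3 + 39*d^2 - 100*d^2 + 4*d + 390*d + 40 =a^2*(4 - d) + a*(11*d^2 - 33*d - 44) - 10*d^3 - 61*d^2 + 394*d + 40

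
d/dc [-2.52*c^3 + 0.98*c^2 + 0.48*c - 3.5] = -7.56*c^2 + 1.96*c + 0.48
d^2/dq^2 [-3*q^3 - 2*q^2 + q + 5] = -18*q - 4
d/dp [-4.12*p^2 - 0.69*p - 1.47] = -8.24*p - 0.69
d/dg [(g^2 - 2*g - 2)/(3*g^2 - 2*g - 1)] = 2*(2*g^2 + 5*g - 1)/(9*g^4 - 12*g^3 - 2*g^2 + 4*g + 1)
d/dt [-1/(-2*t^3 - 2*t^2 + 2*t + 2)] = (-3*t^2 - 2*t + 1)/(2*(t^3 + t^2 - t - 1)^2)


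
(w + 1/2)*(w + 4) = w^2 + 9*w/2 + 2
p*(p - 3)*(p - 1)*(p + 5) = p^4 + p^3 - 17*p^2 + 15*p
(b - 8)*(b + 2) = b^2 - 6*b - 16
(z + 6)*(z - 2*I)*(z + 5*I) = z^3 + 6*z^2 + 3*I*z^2 + 10*z + 18*I*z + 60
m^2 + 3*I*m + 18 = (m - 3*I)*(m + 6*I)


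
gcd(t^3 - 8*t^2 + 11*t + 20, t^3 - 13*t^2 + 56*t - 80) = t^2 - 9*t + 20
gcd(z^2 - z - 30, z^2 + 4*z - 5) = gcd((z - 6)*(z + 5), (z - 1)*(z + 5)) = z + 5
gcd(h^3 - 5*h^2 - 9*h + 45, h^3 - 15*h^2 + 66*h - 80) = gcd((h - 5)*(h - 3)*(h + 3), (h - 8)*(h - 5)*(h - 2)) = h - 5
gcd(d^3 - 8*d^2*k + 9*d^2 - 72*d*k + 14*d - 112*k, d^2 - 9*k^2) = 1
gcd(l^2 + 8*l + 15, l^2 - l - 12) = l + 3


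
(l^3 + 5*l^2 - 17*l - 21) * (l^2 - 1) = l^5 + 5*l^4 - 18*l^3 - 26*l^2 + 17*l + 21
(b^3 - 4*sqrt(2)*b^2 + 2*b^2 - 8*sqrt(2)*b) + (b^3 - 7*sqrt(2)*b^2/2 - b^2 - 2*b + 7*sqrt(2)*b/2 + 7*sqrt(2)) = 2*b^3 - 15*sqrt(2)*b^2/2 + b^2 - 9*sqrt(2)*b/2 - 2*b + 7*sqrt(2)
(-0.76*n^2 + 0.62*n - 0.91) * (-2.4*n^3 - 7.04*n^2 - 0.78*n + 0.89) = 1.824*n^5 + 3.8624*n^4 - 1.588*n^3 + 5.2464*n^2 + 1.2616*n - 0.8099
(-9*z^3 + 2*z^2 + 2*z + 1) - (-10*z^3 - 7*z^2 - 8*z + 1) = z^3 + 9*z^2 + 10*z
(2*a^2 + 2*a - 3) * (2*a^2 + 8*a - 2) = 4*a^4 + 20*a^3 + 6*a^2 - 28*a + 6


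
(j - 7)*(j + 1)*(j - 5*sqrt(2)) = j^3 - 5*sqrt(2)*j^2 - 6*j^2 - 7*j + 30*sqrt(2)*j + 35*sqrt(2)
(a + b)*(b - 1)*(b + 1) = a*b^2 - a + b^3 - b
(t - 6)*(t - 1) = t^2 - 7*t + 6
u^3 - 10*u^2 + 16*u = u*(u - 8)*(u - 2)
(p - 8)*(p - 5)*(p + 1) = p^3 - 12*p^2 + 27*p + 40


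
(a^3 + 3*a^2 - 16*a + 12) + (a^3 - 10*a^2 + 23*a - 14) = 2*a^3 - 7*a^2 + 7*a - 2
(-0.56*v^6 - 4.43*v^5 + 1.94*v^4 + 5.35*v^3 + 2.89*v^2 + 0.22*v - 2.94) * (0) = 0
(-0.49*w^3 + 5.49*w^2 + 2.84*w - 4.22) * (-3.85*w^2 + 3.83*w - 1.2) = 1.8865*w^5 - 23.0132*w^4 + 10.6807*w^3 + 20.5362*w^2 - 19.5706*w + 5.064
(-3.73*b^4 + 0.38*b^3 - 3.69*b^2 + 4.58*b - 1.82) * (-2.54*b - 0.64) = 9.4742*b^5 + 1.422*b^4 + 9.1294*b^3 - 9.2716*b^2 + 1.6916*b + 1.1648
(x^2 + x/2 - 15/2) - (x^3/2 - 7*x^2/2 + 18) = -x^3/2 + 9*x^2/2 + x/2 - 51/2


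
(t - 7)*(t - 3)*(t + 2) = t^3 - 8*t^2 + t + 42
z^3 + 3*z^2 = z^2*(z + 3)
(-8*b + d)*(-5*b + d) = 40*b^2 - 13*b*d + d^2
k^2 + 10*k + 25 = (k + 5)^2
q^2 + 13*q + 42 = (q + 6)*(q + 7)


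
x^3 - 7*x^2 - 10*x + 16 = (x - 8)*(x - 1)*(x + 2)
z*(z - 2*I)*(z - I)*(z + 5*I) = z^4 + 2*I*z^3 + 13*z^2 - 10*I*z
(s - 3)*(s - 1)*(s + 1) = s^3 - 3*s^2 - s + 3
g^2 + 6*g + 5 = (g + 1)*(g + 5)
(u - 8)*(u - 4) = u^2 - 12*u + 32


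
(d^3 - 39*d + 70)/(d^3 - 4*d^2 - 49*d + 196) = (d^2 - 7*d + 10)/(d^2 - 11*d + 28)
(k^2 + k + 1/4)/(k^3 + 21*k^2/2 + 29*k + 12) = (k + 1/2)/(k^2 + 10*k + 24)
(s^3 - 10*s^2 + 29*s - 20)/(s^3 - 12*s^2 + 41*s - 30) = (s - 4)/(s - 6)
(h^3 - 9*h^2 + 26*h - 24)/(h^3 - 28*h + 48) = (h - 3)/(h + 6)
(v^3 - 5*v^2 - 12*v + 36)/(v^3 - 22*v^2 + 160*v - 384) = (v^2 + v - 6)/(v^2 - 16*v + 64)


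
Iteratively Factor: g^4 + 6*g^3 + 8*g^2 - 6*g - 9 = (g + 1)*(g^3 + 5*g^2 + 3*g - 9) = (g - 1)*(g + 1)*(g^2 + 6*g + 9) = (g - 1)*(g + 1)*(g + 3)*(g + 3)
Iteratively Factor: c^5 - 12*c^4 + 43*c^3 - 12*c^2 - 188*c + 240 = (c - 5)*(c^4 - 7*c^3 + 8*c^2 + 28*c - 48) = (c - 5)*(c + 2)*(c^3 - 9*c^2 + 26*c - 24) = (c - 5)*(c - 3)*(c + 2)*(c^2 - 6*c + 8) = (c - 5)*(c - 4)*(c - 3)*(c + 2)*(c - 2)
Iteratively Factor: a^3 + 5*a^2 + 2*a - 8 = (a + 4)*(a^2 + a - 2) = (a + 2)*(a + 4)*(a - 1)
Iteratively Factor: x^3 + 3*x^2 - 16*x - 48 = (x + 4)*(x^2 - x - 12) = (x + 3)*(x + 4)*(x - 4)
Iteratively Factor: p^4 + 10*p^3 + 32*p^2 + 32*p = (p + 2)*(p^3 + 8*p^2 + 16*p) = p*(p + 2)*(p^2 + 8*p + 16) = p*(p + 2)*(p + 4)*(p + 4)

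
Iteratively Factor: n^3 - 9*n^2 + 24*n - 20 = (n - 5)*(n^2 - 4*n + 4) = (n - 5)*(n - 2)*(n - 2)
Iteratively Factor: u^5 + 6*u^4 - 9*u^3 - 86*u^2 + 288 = (u - 3)*(u^4 + 9*u^3 + 18*u^2 - 32*u - 96) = (u - 3)*(u + 3)*(u^3 + 6*u^2 - 32) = (u - 3)*(u - 2)*(u + 3)*(u^2 + 8*u + 16) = (u - 3)*(u - 2)*(u + 3)*(u + 4)*(u + 4)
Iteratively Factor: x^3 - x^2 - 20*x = (x - 5)*(x^2 + 4*x) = x*(x - 5)*(x + 4)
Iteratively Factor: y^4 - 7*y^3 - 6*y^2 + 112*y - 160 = (y + 4)*(y^3 - 11*y^2 + 38*y - 40) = (y - 4)*(y + 4)*(y^2 - 7*y + 10) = (y - 5)*(y - 4)*(y + 4)*(y - 2)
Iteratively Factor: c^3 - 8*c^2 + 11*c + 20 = (c - 5)*(c^2 - 3*c - 4) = (c - 5)*(c + 1)*(c - 4)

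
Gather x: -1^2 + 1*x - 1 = x - 2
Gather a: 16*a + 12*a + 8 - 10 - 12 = 28*a - 14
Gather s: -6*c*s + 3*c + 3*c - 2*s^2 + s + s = 6*c - 2*s^2 + s*(2 - 6*c)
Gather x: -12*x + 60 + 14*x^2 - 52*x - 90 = 14*x^2 - 64*x - 30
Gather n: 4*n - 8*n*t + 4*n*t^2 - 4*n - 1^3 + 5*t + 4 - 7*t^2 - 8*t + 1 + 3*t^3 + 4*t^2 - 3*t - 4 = n*(4*t^2 - 8*t) + 3*t^3 - 3*t^2 - 6*t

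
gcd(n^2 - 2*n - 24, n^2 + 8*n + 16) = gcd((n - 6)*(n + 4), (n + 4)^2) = n + 4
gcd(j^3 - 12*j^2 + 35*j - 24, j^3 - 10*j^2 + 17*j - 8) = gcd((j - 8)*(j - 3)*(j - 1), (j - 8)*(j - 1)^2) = j^2 - 9*j + 8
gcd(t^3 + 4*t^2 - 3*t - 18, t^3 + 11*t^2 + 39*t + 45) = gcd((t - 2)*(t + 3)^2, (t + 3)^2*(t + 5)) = t^2 + 6*t + 9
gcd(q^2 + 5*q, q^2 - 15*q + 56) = 1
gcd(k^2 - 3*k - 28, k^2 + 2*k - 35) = 1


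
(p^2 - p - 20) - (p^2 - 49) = 29 - p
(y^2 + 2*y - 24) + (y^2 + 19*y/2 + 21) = 2*y^2 + 23*y/2 - 3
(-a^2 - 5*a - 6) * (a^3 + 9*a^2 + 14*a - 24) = -a^5 - 14*a^4 - 65*a^3 - 100*a^2 + 36*a + 144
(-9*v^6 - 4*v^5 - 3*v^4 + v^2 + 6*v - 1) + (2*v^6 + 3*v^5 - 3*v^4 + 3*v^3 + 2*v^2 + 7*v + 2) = -7*v^6 - v^5 - 6*v^4 + 3*v^3 + 3*v^2 + 13*v + 1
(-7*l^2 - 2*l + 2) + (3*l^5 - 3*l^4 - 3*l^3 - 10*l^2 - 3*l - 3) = 3*l^5 - 3*l^4 - 3*l^3 - 17*l^2 - 5*l - 1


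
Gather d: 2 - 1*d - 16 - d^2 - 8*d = -d^2 - 9*d - 14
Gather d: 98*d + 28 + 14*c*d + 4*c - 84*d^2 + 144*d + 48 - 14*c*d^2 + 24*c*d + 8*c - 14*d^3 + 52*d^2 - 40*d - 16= 12*c - 14*d^3 + d^2*(-14*c - 32) + d*(38*c + 202) + 60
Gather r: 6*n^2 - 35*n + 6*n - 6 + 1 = 6*n^2 - 29*n - 5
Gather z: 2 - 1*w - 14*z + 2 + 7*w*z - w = -2*w + z*(7*w - 14) + 4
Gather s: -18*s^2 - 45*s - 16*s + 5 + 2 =-18*s^2 - 61*s + 7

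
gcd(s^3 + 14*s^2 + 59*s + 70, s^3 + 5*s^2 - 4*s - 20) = s^2 + 7*s + 10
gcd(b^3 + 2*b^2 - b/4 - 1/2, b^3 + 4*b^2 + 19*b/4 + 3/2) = b^2 + 5*b/2 + 1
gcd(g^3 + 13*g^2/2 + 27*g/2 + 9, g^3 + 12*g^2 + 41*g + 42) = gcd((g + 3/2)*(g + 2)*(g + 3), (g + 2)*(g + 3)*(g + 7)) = g^2 + 5*g + 6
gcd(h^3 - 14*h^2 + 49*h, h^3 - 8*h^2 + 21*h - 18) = 1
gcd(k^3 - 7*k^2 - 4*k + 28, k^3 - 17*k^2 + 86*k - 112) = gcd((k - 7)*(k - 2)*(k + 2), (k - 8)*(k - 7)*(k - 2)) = k^2 - 9*k + 14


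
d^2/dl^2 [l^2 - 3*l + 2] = 2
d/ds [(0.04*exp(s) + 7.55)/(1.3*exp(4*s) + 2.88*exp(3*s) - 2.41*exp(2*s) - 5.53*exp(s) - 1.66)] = (-0.156*exp(4*s) - 39.4904*exp(3*s) - 65.1356*exp(2*s) + 36.391*exp(s) + 41.6851)*exp(s)/(1.69*exp(8*s) + 7.488*exp(7*s) + 2.0284*exp(6*s) - 28.2596*exp(5*s) - 30.3607*exp(4*s) + 17.093*exp(3*s) + 38.5821*exp(2*s) + 18.3596*exp(s) + 2.7556)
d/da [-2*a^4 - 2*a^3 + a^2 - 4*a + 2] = -8*a^3 - 6*a^2 + 2*a - 4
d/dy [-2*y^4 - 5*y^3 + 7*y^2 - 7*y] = -8*y^3 - 15*y^2 + 14*y - 7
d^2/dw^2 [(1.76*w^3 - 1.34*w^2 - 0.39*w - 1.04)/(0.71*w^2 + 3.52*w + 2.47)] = (8.88178419700125e-16*w^5 + 3.5527136788005e-15*w^4 + 43.745842*w^3 + 102.767028*w^2 + 52.934154*w - 31.693116)/(0.357911*w^6 + 5.323296*w^5 + 30.126933*w^4 + 80.652352*w^3 + 104.807781*w^2 + 64.425504*w + 15.069223)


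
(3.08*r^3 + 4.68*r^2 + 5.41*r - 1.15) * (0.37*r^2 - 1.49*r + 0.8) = 1.1396*r^5 - 2.8576*r^4 - 2.5075*r^3 - 4.7424*r^2 + 6.0415*r - 0.92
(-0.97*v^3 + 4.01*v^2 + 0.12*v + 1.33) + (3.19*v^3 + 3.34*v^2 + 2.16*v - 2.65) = 2.22*v^3 + 7.35*v^2 + 2.28*v - 1.32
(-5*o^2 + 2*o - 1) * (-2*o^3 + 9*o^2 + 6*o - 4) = 10*o^5 - 49*o^4 - 10*o^3 + 23*o^2 - 14*o + 4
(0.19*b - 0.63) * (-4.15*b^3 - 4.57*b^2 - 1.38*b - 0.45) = -0.7885*b^4 + 1.7462*b^3 + 2.6169*b^2 + 0.7839*b + 0.2835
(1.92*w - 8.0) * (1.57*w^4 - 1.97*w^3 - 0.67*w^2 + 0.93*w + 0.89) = 3.0144*w^5 - 16.3424*w^4 + 14.4736*w^3 + 7.1456*w^2 - 5.7312*w - 7.12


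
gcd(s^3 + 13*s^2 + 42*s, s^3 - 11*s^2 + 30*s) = s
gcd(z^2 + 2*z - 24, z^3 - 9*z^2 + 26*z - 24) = z - 4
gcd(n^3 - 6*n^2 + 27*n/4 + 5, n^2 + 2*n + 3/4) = n + 1/2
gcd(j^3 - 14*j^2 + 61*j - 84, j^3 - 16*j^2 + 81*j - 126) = j^2 - 10*j + 21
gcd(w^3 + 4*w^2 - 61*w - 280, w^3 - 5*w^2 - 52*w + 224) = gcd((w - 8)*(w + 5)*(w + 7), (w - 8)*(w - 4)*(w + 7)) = w^2 - w - 56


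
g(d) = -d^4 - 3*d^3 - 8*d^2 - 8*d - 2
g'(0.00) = -8.00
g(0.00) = -2.00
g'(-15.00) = 11707.00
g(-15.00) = -42182.00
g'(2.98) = -241.46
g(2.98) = -255.14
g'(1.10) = -41.81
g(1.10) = -25.94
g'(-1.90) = 17.35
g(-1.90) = -8.14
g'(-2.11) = 23.27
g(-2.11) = -12.38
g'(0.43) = -16.86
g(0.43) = -7.19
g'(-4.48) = 242.71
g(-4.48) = -259.80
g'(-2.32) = 30.63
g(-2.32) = -18.01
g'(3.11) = -265.13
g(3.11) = -288.05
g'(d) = -4*d^3 - 9*d^2 - 16*d - 8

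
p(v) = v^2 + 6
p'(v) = 2*v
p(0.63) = 6.40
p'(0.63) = 1.26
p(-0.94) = 6.88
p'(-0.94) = -1.88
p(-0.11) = 6.01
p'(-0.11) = -0.22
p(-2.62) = 12.86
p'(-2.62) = -5.24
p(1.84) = 9.39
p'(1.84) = 3.68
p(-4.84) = 29.43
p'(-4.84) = -9.68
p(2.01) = 10.04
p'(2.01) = 4.02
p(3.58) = 18.82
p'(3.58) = 7.16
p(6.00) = 42.00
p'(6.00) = 12.00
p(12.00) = 150.00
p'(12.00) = 24.00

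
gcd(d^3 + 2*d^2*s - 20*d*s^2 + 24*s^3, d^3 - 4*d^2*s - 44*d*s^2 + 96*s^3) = -d^2 - 4*d*s + 12*s^2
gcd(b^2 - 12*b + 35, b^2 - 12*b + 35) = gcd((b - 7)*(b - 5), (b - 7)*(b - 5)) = b^2 - 12*b + 35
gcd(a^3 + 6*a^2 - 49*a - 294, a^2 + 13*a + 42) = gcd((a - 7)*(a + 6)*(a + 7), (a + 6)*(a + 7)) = a^2 + 13*a + 42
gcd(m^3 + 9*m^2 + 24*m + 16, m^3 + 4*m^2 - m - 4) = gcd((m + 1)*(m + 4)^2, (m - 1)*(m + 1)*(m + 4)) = m^2 + 5*m + 4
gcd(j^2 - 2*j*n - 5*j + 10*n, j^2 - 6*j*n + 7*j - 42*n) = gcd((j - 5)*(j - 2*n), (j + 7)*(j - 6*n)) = 1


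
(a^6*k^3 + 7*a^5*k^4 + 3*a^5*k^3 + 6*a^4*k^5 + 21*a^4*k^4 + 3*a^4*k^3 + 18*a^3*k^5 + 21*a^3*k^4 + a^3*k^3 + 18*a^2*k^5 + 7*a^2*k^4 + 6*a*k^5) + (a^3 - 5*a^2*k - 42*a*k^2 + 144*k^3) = a^6*k^3 + 7*a^5*k^4 + 3*a^5*k^3 + 6*a^4*k^5 + 21*a^4*k^4 + 3*a^4*k^3 + 18*a^3*k^5 + 21*a^3*k^4 + a^3*k^3 + a^3 + 18*a^2*k^5 + 7*a^2*k^4 - 5*a^2*k + 6*a*k^5 - 42*a*k^2 + 144*k^3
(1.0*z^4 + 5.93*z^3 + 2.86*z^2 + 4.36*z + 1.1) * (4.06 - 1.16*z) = -1.16*z^5 - 2.8188*z^4 + 20.7582*z^3 + 6.554*z^2 + 16.4256*z + 4.466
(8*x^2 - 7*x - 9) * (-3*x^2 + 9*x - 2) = -24*x^4 + 93*x^3 - 52*x^2 - 67*x + 18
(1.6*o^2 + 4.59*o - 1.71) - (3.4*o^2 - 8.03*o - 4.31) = -1.8*o^2 + 12.62*o + 2.6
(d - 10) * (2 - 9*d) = -9*d^2 + 92*d - 20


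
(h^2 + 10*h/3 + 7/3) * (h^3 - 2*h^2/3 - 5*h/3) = h^5 + 8*h^4/3 - 14*h^3/9 - 64*h^2/9 - 35*h/9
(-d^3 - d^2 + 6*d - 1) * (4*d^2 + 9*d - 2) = -4*d^5 - 13*d^4 + 17*d^3 + 52*d^2 - 21*d + 2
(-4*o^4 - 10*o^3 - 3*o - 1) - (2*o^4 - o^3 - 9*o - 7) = -6*o^4 - 9*o^3 + 6*o + 6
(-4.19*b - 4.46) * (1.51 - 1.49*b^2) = 6.2431*b^3 + 6.6454*b^2 - 6.3269*b - 6.7346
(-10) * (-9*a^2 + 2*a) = 90*a^2 - 20*a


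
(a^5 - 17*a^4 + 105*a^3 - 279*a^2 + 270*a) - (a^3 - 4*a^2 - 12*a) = a^5 - 17*a^4 + 104*a^3 - 275*a^2 + 282*a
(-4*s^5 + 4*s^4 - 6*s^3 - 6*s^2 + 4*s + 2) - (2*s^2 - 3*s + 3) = -4*s^5 + 4*s^4 - 6*s^3 - 8*s^2 + 7*s - 1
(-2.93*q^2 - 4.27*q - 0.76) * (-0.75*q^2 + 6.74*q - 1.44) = 2.1975*q^4 - 16.5457*q^3 - 23.9906*q^2 + 1.0264*q + 1.0944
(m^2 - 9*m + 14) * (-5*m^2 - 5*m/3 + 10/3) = -5*m^4 + 130*m^3/3 - 155*m^2/3 - 160*m/3 + 140/3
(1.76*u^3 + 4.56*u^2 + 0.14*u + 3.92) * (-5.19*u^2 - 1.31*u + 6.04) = -9.1344*u^5 - 25.972*u^4 + 3.9302*u^3 + 7.0142*u^2 - 4.2896*u + 23.6768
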